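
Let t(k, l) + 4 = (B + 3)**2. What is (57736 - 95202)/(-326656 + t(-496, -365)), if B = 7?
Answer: 1441/12560 ≈ 0.11473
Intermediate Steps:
t(k, l) = 96 (t(k, l) = -4 + (7 + 3)**2 = -4 + 10**2 = -4 + 100 = 96)
(57736 - 95202)/(-326656 + t(-496, -365)) = (57736 - 95202)/(-326656 + 96) = -37466/(-326560) = -37466*(-1/326560) = 1441/12560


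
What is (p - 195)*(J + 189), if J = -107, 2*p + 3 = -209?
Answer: -24682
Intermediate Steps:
p = -106 (p = -3/2 + (½)*(-209) = -3/2 - 209/2 = -106)
(p - 195)*(J + 189) = (-106 - 195)*(-107 + 189) = -301*82 = -24682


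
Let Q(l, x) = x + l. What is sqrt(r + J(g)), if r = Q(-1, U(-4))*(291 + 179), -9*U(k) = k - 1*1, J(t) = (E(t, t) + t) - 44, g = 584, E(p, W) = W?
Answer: 2*sqrt(2059)/3 ≈ 30.251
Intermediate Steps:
J(t) = -44 + 2*t (J(t) = (t + t) - 44 = 2*t - 44 = -44 + 2*t)
U(k) = 1/9 - k/9 (U(k) = -(k - 1*1)/9 = -(k - 1)/9 = -(-1 + k)/9 = 1/9 - k/9)
Q(l, x) = l + x
r = -1880/9 (r = (-1 + (1/9 - 1/9*(-4)))*(291 + 179) = (-1 + (1/9 + 4/9))*470 = (-1 + 5/9)*470 = -4/9*470 = -1880/9 ≈ -208.89)
sqrt(r + J(g)) = sqrt(-1880/9 + (-44 + 2*584)) = sqrt(-1880/9 + (-44 + 1168)) = sqrt(-1880/9 + 1124) = sqrt(8236/9) = 2*sqrt(2059)/3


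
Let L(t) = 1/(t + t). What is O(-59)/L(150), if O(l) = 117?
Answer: 35100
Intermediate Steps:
L(t) = 1/(2*t)
O(-59)/L(150) = 117/(((½)/150)) = 117/(((½)*(1/150))) = 117/(1/300) = 117*300 = 35100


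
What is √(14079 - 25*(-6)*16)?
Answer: 3*√1831 ≈ 128.37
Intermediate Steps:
√(14079 - 25*(-6)*16) = √(14079 + 150*16) = √(14079 + 2400) = √16479 = 3*√1831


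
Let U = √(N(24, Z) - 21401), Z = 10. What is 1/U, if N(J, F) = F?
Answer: -I*√21391/21391 ≈ -0.0068373*I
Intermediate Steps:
U = I*√21391 (U = √(10 - 21401) = √(-21391) = I*√21391 ≈ 146.26*I)
1/U = 1/(I*√21391) = -I*√21391/21391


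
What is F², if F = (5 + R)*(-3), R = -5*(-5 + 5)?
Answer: 225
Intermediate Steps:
R = 0 (R = -5*0 = 0)
F = -15 (F = (5 + 0)*(-3) = 5*(-3) = -15)
F² = (-15)² = 225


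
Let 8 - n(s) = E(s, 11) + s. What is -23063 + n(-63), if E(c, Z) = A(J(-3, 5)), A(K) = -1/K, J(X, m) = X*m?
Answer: -344881/15 ≈ -22992.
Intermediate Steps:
E(c, Z) = 1/15 (E(c, Z) = -1/((-3*5)) = -1/(-15) = -1*(-1/15) = 1/15)
n(s) = 119/15 - s (n(s) = 8 - (1/15 + s) = 8 + (-1/15 - s) = 119/15 - s)
-23063 + n(-63) = -23063 + (119/15 - 1*(-63)) = -23063 + (119/15 + 63) = -23063 + 1064/15 = -344881/15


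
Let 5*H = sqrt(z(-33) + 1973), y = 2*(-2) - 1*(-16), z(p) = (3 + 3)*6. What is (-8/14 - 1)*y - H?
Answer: -132/7 - 7*sqrt(41)/5 ≈ -27.822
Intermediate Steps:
z(p) = 36 (z(p) = 6*6 = 36)
y = 12 (y = -4 + 16 = 12)
H = 7*sqrt(41)/5 (H = sqrt(36 + 1973)/5 = sqrt(2009)/5 = (7*sqrt(41))/5 = 7*sqrt(41)/5 ≈ 8.9644)
(-8/14 - 1)*y - H = (-8/14 - 1)*12 - 7*sqrt(41)/5 = (-8*1/14 - 1)*12 - 7*sqrt(41)/5 = (-4/7 - 1)*12 - 7*sqrt(41)/5 = -11/7*12 - 7*sqrt(41)/5 = -132/7 - 7*sqrt(41)/5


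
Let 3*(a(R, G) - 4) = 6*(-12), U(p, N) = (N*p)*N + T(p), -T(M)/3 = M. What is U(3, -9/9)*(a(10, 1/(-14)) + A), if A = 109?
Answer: -534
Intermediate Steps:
T(M) = -3*M
U(p, N) = -3*p + p*N² (U(p, N) = (N*p)*N - 3*p = p*N² - 3*p = -3*p + p*N²)
a(R, G) = -20 (a(R, G) = 4 + (6*(-12))/3 = 4 + (⅓)*(-72) = 4 - 24 = -20)
U(3, -9/9)*(a(10, 1/(-14)) + A) = (3*(-3 + (-9/9)²))*(-20 + 109) = (3*(-3 + (-9*⅑)²))*89 = (3*(-3 + (-1)²))*89 = (3*(-3 + 1))*89 = (3*(-2))*89 = -6*89 = -534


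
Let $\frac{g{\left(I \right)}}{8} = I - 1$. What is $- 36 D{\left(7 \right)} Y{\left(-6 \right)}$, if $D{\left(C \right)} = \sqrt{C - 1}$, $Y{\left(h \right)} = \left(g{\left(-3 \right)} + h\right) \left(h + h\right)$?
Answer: $- 16416 \sqrt{6} \approx -40211.0$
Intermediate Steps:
$g{\left(I \right)} = -8 + 8 I$ ($g{\left(I \right)} = 8 \left(I - 1\right) = 8 \left(-1 + I\right) = -8 + 8 I$)
$Y{\left(h \right)} = 2 h \left(-32 + h\right)$ ($Y{\left(h \right)} = \left(\left(-8 + 8 \left(-3\right)\right) + h\right) \left(h + h\right) = \left(\left(-8 - 24\right) + h\right) 2 h = \left(-32 + h\right) 2 h = 2 h \left(-32 + h\right)$)
$D{\left(C \right)} = \sqrt{-1 + C}$
$- 36 D{\left(7 \right)} Y{\left(-6 \right)} = - 36 \sqrt{-1 + 7} \cdot 2 \left(-6\right) \left(-32 - 6\right) = - 36 \sqrt{6} \cdot 2 \left(-6\right) \left(-38\right) = - 36 \sqrt{6} \cdot 456 = - 16416 \sqrt{6}$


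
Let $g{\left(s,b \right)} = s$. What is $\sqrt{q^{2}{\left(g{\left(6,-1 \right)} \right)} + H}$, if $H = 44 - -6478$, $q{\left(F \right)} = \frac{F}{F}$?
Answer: $\sqrt{6523} \approx 80.765$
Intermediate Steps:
$q{\left(F \right)} = 1$
$H = 6522$ ($H = 44 + 6478 = 6522$)
$\sqrt{q^{2}{\left(g{\left(6,-1 \right)} \right)} + H} = \sqrt{1^{2} + 6522} = \sqrt{1 + 6522} = \sqrt{6523}$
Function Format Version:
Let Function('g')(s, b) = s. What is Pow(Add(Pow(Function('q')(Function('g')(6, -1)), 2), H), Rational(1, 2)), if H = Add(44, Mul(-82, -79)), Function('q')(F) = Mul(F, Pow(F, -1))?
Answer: Pow(6523, Rational(1, 2)) ≈ 80.765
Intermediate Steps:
Function('q')(F) = 1
H = 6522 (H = Add(44, 6478) = 6522)
Pow(Add(Pow(Function('q')(Function('g')(6, -1)), 2), H), Rational(1, 2)) = Pow(Add(Pow(1, 2), 6522), Rational(1, 2)) = Pow(Add(1, 6522), Rational(1, 2)) = Pow(6523, Rational(1, 2))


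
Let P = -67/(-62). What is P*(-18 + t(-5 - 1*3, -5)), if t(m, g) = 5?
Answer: -871/62 ≈ -14.048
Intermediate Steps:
P = 67/62 (P = -67*(-1/62) = 67/62 ≈ 1.0806)
P*(-18 + t(-5 - 1*3, -5)) = 67*(-18 + 5)/62 = (67/62)*(-13) = -871/62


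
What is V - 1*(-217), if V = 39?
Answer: 256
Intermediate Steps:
V - 1*(-217) = 39 - 1*(-217) = 39 + 217 = 256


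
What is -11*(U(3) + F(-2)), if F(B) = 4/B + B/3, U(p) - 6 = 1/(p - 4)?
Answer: -77/3 ≈ -25.667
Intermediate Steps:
U(p) = 6 + 1/(-4 + p) (U(p) = 6 + 1/(p - 4) = 6 + 1/(-4 + p))
F(B) = 4/B + B/3 (F(B) = 4/B + B*(⅓) = 4/B + B/3)
-11*(U(3) + F(-2)) = -11*((-23 + 6*3)/(-4 + 3) + (4/(-2) + (⅓)*(-2))) = -11*((-23 + 18)/(-1) + (4*(-½) - ⅔)) = -11*(-1*(-5) + (-2 - ⅔)) = -11*(5 - 8/3) = -11*7/3 = -77/3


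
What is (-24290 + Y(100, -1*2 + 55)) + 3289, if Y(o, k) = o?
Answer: -20901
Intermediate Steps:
(-24290 + Y(100, -1*2 + 55)) + 3289 = (-24290 + 100) + 3289 = -24190 + 3289 = -20901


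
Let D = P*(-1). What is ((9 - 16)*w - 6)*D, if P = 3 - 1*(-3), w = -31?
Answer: -1266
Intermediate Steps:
P = 6 (P = 3 + 3 = 6)
D = -6 (D = 6*(-1) = -6)
((9 - 16)*w - 6)*D = ((9 - 16)*(-31) - 6)*(-6) = (-7*(-31) - 6)*(-6) = (217 - 6)*(-6) = 211*(-6) = -1266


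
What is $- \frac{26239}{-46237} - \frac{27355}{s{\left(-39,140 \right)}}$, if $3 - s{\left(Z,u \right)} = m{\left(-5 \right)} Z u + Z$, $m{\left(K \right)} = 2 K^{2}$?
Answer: $\frac{5899535903}{12624642954} \approx 0.4673$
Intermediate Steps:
$s{\left(Z,u \right)} = 3 - Z - 50 Z u$ ($s{\left(Z,u \right)} = 3 - \left(2 \left(-5\right)^{2} Z u + Z\right) = 3 - \left(2 \cdot 25 Z u + Z\right) = 3 - \left(50 Z u + Z\right) = 3 - \left(Z + 50 Z u\right) = 3 - Z - 50 Z u$)
$- \frac{26239}{-46237} - \frac{27355}{s{\left(-39,140 \right)}} = - \frac{26239}{-46237} - \frac{27355}{3 - -39 - \left(-1950\right) 140} = \left(-26239\right) \left(- \frac{1}{46237}\right) - \frac{27355}{3 + 39 + 273000} = \frac{26239}{46237} - \frac{27355}{273042} = \frac{5899535903}{12624642954}$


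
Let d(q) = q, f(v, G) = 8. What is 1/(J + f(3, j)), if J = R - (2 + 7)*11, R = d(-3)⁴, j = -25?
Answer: -⅒ ≈ -0.10000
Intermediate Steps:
R = 81 (R = (-3)⁴ = 81)
J = -18 (J = 81 - (2 + 7)*11 = 81 - 9*11 = 81 - 1*99 = 81 - 99 = -18)
1/(J + f(3, j)) = 1/(-18 + 8) = 1/(-10) = -⅒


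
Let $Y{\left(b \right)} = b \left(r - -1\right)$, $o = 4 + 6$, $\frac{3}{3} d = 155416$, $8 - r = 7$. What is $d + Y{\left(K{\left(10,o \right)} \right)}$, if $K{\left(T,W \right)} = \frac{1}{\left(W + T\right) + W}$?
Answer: $\frac{2331241}{15} \approx 1.5542 \cdot 10^{5}$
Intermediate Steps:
$r = 1$ ($r = 8 - 7 = 1$)
$d = 155416$
$o = 10$
$K{\left(T,W \right)} = \frac{1}{T + 2 W}$ ($K{\left(T,W \right)} = \frac{1}{\left(T + W\right) + W} = \frac{1}{T + 2 W}$)
$Y{\left(b \right)} = 2 b$ ($Y{\left(b \right)} = b \left(1 - -1\right) = b \left(1 + 1\right) = b 2 = 2 b$)
$d + Y{\left(K{\left(10,o \right)} \right)} = 155416 + \frac{2}{10 + 2 \cdot 10} = 155416 + \frac{2}{10 + 20} = 155416 + \frac{2}{30} = 155416 + 2 \cdot \frac{1}{30} = 155416 + \frac{1}{15} = \frac{2331241}{15}$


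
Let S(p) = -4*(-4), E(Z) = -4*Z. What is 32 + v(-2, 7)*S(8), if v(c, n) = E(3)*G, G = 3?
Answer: -544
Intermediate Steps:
v(c, n) = -36 (v(c, n) = -4*3*3 = -12*3 = -36)
S(p) = 16
32 + v(-2, 7)*S(8) = 32 - 36*16 = 32 - 576 = -544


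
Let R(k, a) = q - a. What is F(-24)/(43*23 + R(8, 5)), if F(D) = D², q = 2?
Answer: 288/493 ≈ 0.58418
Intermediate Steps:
R(k, a) = 2 - a
F(-24)/(43*23 + R(8, 5)) = (-24)²/(43*23 + (2 - 1*5)) = 576/(989 + (2 - 5)) = 576/(989 - 3) = 576/986 = 576*(1/986) = 288/493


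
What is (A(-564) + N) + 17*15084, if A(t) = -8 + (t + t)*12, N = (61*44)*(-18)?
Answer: 194572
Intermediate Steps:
N = -48312 (N = 2684*(-18) = -48312)
A(t) = -8 + 24*t (A(t) = -8 + (2*t)*12 = -8 + 24*t)
(A(-564) + N) + 17*15084 = ((-8 + 24*(-564)) - 48312) + 17*15084 = ((-8 - 13536) - 48312) + 256428 = (-13544 - 48312) + 256428 = -61856 + 256428 = 194572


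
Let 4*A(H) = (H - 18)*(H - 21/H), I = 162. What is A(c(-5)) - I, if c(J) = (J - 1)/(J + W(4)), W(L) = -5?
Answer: -309/25 ≈ -12.360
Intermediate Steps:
c(J) = (-1 + J)/(-5 + J) (c(J) = (J - 1)/(J - 5) = (-1 + J)/(-5 + J))
A(H) = (-18 + H)*(H - 21/H)/4 (A(H) = ((H - 18)*(H - 21/H))/4 = ((-18 + H)*(H - 21/H))/4 = (-18 + H)*(H - 21/H)/4)
A(c(-5)) - I = (378 - (-1 - 5)/(-5 - 5)*(21 - ((-1 - 5)/(-5 - 5))² + 18*((-1 - 5)/(-5 - 5))))/(4*(((-1 - 5)/(-5 - 5)))) - 1*162 = (378 - -6/(-10)*(21 - (-6/(-10))² + 18*(-6/(-10))))/(4*((-6/(-10)))) - 162 = (378 - (-⅒*(-6))*(21 - (-⅒*(-6))² + 18*(-⅒*(-6))))/(4*((-⅒*(-6)))) - 162 = (378 - 1*⅗*(21 - (⅗)² + 18*(⅗)))/(4*(⅗)) - 162 = (¼)*(5/3)*(378 - 1*⅗*(21 - 1*9/25 + 54/5)) - 162 = (¼)*(5/3)*(378 - 1*⅗*(21 - 9/25 + 54/5)) - 162 = (¼)*(5/3)*(378 - 1*⅗*786/25) - 162 = (¼)*(5/3)*(378 - 2358/125) - 162 = (¼)*(5/3)*(44892/125) - 162 = 3741/25 - 162 = -309/25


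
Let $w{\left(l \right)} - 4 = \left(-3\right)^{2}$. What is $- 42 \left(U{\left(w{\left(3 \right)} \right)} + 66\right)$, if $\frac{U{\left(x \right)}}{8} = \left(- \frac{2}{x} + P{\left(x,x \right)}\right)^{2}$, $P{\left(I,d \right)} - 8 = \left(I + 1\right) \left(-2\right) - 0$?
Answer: $- \frac{23532852}{169} \approx -1.3925 \cdot 10^{5}$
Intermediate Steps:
$P{\left(I,d \right)} = 6 - 2 I$ ($P{\left(I,d \right)} = 8 + \left(\left(I + 1\right) \left(-2\right) - 0\right) = 8 + \left(\left(1 + I\right) \left(-2\right) + 0\right) = 8 + \left(\left(-2 - 2 I\right) + 0\right) = 8 - \left(2 + 2 I\right) = 6 - 2 I$)
$w{\left(l \right)} = 13$ ($w{\left(l \right)} = 4 + \left(-3\right)^{2} = 4 + 9 = 13$)
$U{\left(x \right)} = 8 \left(6 - 2 x - \frac{2}{x}\right)^{2}$ ($U{\left(x \right)} = 8 \left(- \frac{2}{x} - \left(-6 + 2 x\right)\right)^{2} = 8 \left(6 - 2 x - \frac{2}{x}\right)^{2}$)
$- 42 \left(U{\left(w{\left(3 \right)} \right)} + 66\right) = - 42 \left(\frac{32 \left(1 + 13 \left(-3 + 13\right)\right)^{2}}{169} + 66\right) = - 42 \left(32 \cdot \frac{1}{169} \left(1 + 13 \cdot 10\right)^{2} + 66\right) = - 42 \left(32 \cdot \frac{1}{169} \left(1 + 130\right)^{2} + 66\right) = - 42 \left(32 \cdot \frac{1}{169} \cdot 131^{2} + 66\right) = - 42 \left(32 \cdot \frac{1}{169} \cdot 17161 + 66\right) = - 42 \left(\frac{549152}{169} + 66\right) = \left(-42\right) \frac{560306}{169} = - \frac{23532852}{169}$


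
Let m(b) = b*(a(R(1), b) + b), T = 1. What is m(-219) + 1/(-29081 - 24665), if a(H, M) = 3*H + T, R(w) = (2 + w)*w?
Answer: 2460008165/53746 ≈ 45771.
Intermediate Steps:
R(w) = w*(2 + w)
a(H, M) = 1 + 3*H (a(H, M) = 3*H + 1 = 1 + 3*H)
m(b) = b*(10 + b) (m(b) = b*((1 + 3*(1*(2 + 1))) + b) = b*((1 + 3*(1*3)) + b) = b*((1 + 3*3) + b) = b*((1 + 9) + b) = b*(10 + b))
m(-219) + 1/(-29081 - 24665) = -219*(10 - 219) + 1/(-29081 - 24665) = -219*(-209) + 1/(-53746) = 45771 - 1/53746 = 2460008165/53746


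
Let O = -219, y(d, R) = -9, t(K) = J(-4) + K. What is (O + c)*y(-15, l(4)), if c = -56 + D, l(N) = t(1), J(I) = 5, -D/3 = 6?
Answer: 2637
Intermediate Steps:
D = -18 (D = -3*6 = -18)
t(K) = 5 + K
l(N) = 6 (l(N) = 5 + 1 = 6)
c = -74 (c = -56 - 18 = -74)
(O + c)*y(-15, l(4)) = (-219 - 74)*(-9) = -293*(-9) = 2637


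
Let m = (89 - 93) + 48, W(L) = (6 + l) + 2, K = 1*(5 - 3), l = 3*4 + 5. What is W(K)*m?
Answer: 1100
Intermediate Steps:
l = 17 (l = 12 + 5 = 17)
K = 2 (K = 1*2 = 2)
W(L) = 25 (W(L) = (6 + 17) + 2 = 23 + 2 = 25)
m = 44 (m = -4 + 48 = 44)
W(K)*m = 25*44 = 1100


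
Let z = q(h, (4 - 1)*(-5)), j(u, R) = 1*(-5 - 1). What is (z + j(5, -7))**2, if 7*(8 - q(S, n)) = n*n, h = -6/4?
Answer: 44521/49 ≈ 908.59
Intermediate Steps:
h = -3/2 (h = -6*1/4 = -3/2 ≈ -1.5000)
j(u, R) = -6 (j(u, R) = 1*(-6) = -6)
q(S, n) = 8 - n**2/7 (q(S, n) = 8 - n*n/7 = 8 - n**2/7)
z = -169/7 (z = 8 - 25*(4 - 1)**2/7 = 8 - (3*(-5))**2/7 = 8 - 1/7*(-15)**2 = 8 - 1/7*225 = 8 - 225/7 = -169/7 ≈ -24.143)
(z + j(5, -7))**2 = (-169/7 - 6)**2 = (-211/7)**2 = 44521/49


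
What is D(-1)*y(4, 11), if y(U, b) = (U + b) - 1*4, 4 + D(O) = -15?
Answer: -209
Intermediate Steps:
D(O) = -19 (D(O) = -4 - 15 = -19)
y(U, b) = -4 + U + b (y(U, b) = (U + b) - 4 = -4 + U + b)
D(-1)*y(4, 11) = -19*(-4 + 4 + 11) = -19*11 = -209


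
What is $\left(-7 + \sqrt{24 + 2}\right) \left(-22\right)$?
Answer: $154 - 22 \sqrt{26} \approx 41.822$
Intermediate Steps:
$\left(-7 + \sqrt{24 + 2}\right) \left(-22\right) = \left(-7 + \sqrt{26}\right) \left(-22\right) = 154 - 22 \sqrt{26}$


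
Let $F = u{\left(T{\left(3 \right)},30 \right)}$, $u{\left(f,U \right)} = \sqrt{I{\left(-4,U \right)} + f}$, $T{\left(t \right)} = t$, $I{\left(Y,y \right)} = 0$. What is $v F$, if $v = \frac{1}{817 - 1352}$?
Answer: $- \frac{\sqrt{3}}{535} \approx -0.0032375$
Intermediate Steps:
$u{\left(f,U \right)} = \sqrt{f}$ ($u{\left(f,U \right)} = \sqrt{0 + f} = \sqrt{f}$)
$F = \sqrt{3} \approx 1.732$
$v = - \frac{1}{535}$ ($v = \frac{1}{-535} = - \frac{1}{535} \approx -0.0018692$)
$v F = - \frac{\sqrt{3}}{535}$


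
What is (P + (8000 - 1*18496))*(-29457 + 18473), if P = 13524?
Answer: -33259552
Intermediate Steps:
(P + (8000 - 1*18496))*(-29457 + 18473) = (13524 + (8000 - 1*18496))*(-29457 + 18473) = (13524 + (8000 - 18496))*(-10984) = (13524 - 10496)*(-10984) = 3028*(-10984) = -33259552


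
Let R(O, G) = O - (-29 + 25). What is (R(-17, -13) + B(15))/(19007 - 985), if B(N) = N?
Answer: 1/9011 ≈ 0.00011098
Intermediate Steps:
R(O, G) = 4 + O (R(O, G) = O - 1*(-4) = O + 4 = 4 + O)
(R(-17, -13) + B(15))/(19007 - 985) = ((4 - 17) + 15)/(19007 - 985) = (-13 + 15)/18022 = 2*(1/18022) = 1/9011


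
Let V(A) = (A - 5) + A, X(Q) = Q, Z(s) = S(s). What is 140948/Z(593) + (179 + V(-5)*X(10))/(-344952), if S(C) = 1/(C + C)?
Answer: 57663669272227/344952 ≈ 1.6716e+8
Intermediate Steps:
S(C) = 1/(2*C)
Z(s) = 1/(2*s)
V(A) = -5 + 2*A (V(A) = (-5 + A) + A = -5 + 2*A)
140948/Z(593) + (179 + V(-5)*X(10))/(-344952) = 140948/(((½)/593)) + (179 + (-5 + 2*(-5))*10)/(-344952) = 140948/(((½)*(1/593))) + (179 + (-5 - 10)*10)*(-1/344952) = 140948/(1/1186) + (179 - 15*10)*(-1/344952) = 140948*1186 + (179 - 150)*(-1/344952) = 167164328 + 29*(-1/344952) = 167164328 - 29/344952 = 57663669272227/344952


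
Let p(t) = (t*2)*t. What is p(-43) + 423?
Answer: 4121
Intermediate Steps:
p(t) = 2*t² (p(t) = (2*t)*t = 2*t²)
p(-43) + 423 = 2*(-43)² + 423 = 2*1849 + 423 = 3698 + 423 = 4121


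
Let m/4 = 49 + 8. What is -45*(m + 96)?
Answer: -14580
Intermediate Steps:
m = 228 (m = 4*(49 + 8) = 4*57 = 228)
-45*(m + 96) = -45*(228 + 96) = -45*324 = -14580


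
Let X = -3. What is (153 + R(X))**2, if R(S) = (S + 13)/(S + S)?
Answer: 206116/9 ≈ 22902.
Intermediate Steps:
R(S) = (13 + S)/(2*S) (R(S) = (13 + S)/((2*S)) = (13 + S)*(1/(2*S)) = (13 + S)/(2*S))
(153 + R(X))**2 = (153 + (1/2)*(13 - 3)/(-3))**2 = (153 + (1/2)*(-1/3)*10)**2 = (153 - 5/3)**2 = (454/3)**2 = 206116/9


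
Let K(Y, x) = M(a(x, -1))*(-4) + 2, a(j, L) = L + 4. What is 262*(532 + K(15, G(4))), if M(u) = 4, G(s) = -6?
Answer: 135716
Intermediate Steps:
a(j, L) = 4 + L
K(Y, x) = -14 (K(Y, x) = 4*(-4) + 2 = -16 + 2 = -14)
262*(532 + K(15, G(4))) = 262*(532 - 14) = 262*518 = 135716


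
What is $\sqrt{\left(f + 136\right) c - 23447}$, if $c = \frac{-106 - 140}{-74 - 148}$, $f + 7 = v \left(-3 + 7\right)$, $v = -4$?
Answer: $\frac{i \sqrt{31927522}}{37} \approx 152.71 i$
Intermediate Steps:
$f = -23$ ($f = -7 - 4 \left(-3 + 7\right) = -7 - 16 = -23$)
$c = \frac{41}{37}$ ($c = - \frac{246}{-222} = \left(-246\right) \left(- \frac{1}{222}\right) = \frac{41}{37} \approx 1.1081$)
$\sqrt{\left(f + 136\right) c - 23447} = \sqrt{\left(-23 + 136\right) \frac{41}{37} - 23447} = \sqrt{113 \cdot \frac{41}{37} - 23447} = \sqrt{\frac{4633}{37} - 23447} = \sqrt{- \frac{862906}{37}} = \frac{i \sqrt{31927522}}{37}$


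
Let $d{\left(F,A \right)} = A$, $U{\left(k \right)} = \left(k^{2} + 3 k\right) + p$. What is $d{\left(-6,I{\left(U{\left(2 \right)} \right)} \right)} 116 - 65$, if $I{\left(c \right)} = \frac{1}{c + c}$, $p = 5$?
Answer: $- \frac{917}{15} \approx -61.133$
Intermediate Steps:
$U{\left(k \right)} = 5 + k^{2} + 3 k$ ($U{\left(k \right)} = \left(k^{2} + 3 k\right) + 5 = 5 + k^{2} + 3 k$)
$I{\left(c \right)} = \frac{1}{2 c}$
$d{\left(-6,I{\left(U{\left(2 \right)} \right)} \right)} 116 - 65 = \frac{1}{2 \left(5 + 2^{2} + 3 \cdot 2\right)} 116 - 65 = \frac{1}{2 \left(5 + 4 + 6\right)} 116 - 65 = \frac{1}{2 \cdot 15} \cdot 116 - 65 = \frac{1}{2} \cdot \frac{1}{15} \cdot 116 - 65 = \frac{1}{30} \cdot 116 - 65 = \frac{58}{15} - 65 = - \frac{917}{15}$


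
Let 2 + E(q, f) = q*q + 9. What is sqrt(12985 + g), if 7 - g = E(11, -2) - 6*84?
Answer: 2*sqrt(3342) ≈ 115.62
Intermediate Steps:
E(q, f) = 7 + q**2 (E(q, f) = -2 + (q*q + 9) = -2 + (q**2 + 9) = -2 + (9 + q**2) = 7 + q**2)
g = 383 (g = 7 - ((7 + 11**2) - 6*84) = 7 - ((7 + 121) - 504) = 7 - (128 - 504) = 7 - 1*(-376) = 7 + 376 = 383)
sqrt(12985 + g) = sqrt(12985 + 383) = sqrt(13368) = 2*sqrt(3342)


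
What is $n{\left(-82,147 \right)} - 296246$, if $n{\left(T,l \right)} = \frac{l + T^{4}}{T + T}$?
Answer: $- \frac{93796667}{164} \approx -5.7193 \cdot 10^{5}$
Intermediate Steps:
$n{\left(T,l \right)} = \frac{l + T^{4}}{2 T}$
$n{\left(-82,147 \right)} - 296246 = \frac{147 + \left(-82\right)^{4}}{2 \left(-82\right)} - 296246 = \frac{1}{2} \left(- \frac{1}{82}\right) \left(147 + 45212176\right) - 296246 = \frac{1}{2} \left(- \frac{1}{82}\right) 45212323 - 296246 = - \frac{45212323}{164} - 296246 = - \frac{93796667}{164}$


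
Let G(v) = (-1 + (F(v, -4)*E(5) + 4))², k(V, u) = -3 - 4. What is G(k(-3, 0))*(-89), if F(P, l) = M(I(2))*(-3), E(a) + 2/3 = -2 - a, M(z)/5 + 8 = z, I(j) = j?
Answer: -42005241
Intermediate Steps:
M(z) = -40 + 5*z
k(V, u) = -7
E(a) = -8/3 - a (E(a) = -⅔ + (-2 - a) = -8/3 - a)
F(P, l) = 90 (F(P, l) = (-40 + 5*2)*(-3) = (-40 + 10)*(-3) = -30*(-3) = 90)
G(v) = 471969 (G(v) = (-1 + (90*(-8/3 - 1*5) + 4))² = (-1 + (90*(-8/3 - 5) + 4))² = (-1 + (90*(-23/3) + 4))² = (-1 + (-690 + 4))² = (-1 - 686)² = (-687)² = 471969)
G(k(-3, 0))*(-89) = 471969*(-89) = -42005241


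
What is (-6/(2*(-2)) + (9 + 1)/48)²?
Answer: 1681/576 ≈ 2.9184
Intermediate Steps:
(-6/(2*(-2)) + (9 + 1)/48)² = (-6/(-4) + 10*(1/48))² = (-6*(-¼) + 5/24)² = (3/2 + 5/24)² = (41/24)² = 1681/576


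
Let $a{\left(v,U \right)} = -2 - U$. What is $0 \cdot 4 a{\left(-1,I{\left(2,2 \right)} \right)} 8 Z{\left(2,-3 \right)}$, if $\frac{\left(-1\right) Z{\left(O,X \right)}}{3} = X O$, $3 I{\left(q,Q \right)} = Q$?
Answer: $0$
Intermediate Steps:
$I{\left(q,Q \right)} = \frac{Q}{3}$
$Z{\left(O,X \right)} = - 3 O X$ ($Z{\left(O,X \right)} = - 3 X O = - 3 O X$)
$0 \cdot 4 a{\left(-1,I{\left(2,2 \right)} \right)} 8 Z{\left(2,-3 \right)} = 0 \cdot 4 \left(-2 - \frac{1}{3} \cdot 2\right) 8 \left(\left(-3\right) 2 \left(-3\right)\right) = 0 \left(-2 - \frac{2}{3}\right) 8 \cdot 18 = 0 \left(- \frac{8}{3}\right) 8 \cdot 18 = 0 \cdot 8 \cdot 18 = 0 \cdot 18 = 0$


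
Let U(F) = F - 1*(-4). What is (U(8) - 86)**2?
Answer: 5476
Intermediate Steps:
U(F) = 4 + F (U(F) = F + 4 = 4 + F)
(U(8) - 86)**2 = ((4 + 8) - 86)**2 = (12 - 86)**2 = (-74)**2 = 5476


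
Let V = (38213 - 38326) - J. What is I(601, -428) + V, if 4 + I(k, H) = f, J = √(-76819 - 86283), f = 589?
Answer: 472 - I*√163102 ≈ 472.0 - 403.86*I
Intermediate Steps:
J = I*√163102 (J = √(-163102) = I*√163102 ≈ 403.86*I)
I(k, H) = 585 (I(k, H) = -4 + 589 = 585)
V = -113 - I*√163102 (V = (38213 - 38326) - I*√163102 = -113 - I*√163102 ≈ -113.0 - 403.86*I)
I(601, -428) + V = 585 + (-113 - I*√163102) = 472 - I*√163102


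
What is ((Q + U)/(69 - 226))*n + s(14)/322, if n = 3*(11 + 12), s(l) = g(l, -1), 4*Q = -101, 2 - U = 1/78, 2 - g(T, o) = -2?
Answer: 13454515/1314404 ≈ 10.236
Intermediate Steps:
g(T, o) = 4 (g(T, o) = 2 - 1*(-2) = 2 + 2 = 4)
U = 155/78 (U = 2 - 1/78 = 155/78 ≈ 1.9872)
Q = -101/4 (Q = (1/4)*(-101) = -101/4 ≈ -25.250)
s(l) = 4
n = 69 (n = 3*23 = 69)
((Q + U)/(69 - 226))*n + s(14)/322 = ((-101/4 + 155/78)/(69 - 226))*69 + 4/322 = -3629/156/(-157)*69 + 4*(1/322) = -3629/156*(-1/157)*69 + 2/161 = (3629/24492)*69 + 2/161 = 83467/8164 + 2/161 = 13454515/1314404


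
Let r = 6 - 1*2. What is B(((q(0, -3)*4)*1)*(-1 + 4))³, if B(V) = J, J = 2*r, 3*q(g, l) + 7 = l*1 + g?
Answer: 512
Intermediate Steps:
q(g, l) = -7/3 + g/3 + l/3 (q(g, l) = -7/3 + (l*1 + g)/3 = -7/3 + (l + g)/3 = -7/3 + (g + l)/3 = -7/3 + (g/3 + l/3) = -7/3 + g/3 + l/3)
r = 4 (r = 6 - 2 = 4)
J = 8 (J = 2*4 = 8)
B(V) = 8
B(((q(0, -3)*4)*1)*(-1 + 4))³ = 8³ = 512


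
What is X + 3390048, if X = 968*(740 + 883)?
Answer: 4961112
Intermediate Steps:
X = 1571064 (X = 968*1623 = 1571064)
X + 3390048 = 1571064 + 3390048 = 4961112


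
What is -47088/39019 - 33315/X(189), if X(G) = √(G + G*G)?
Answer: -47088/39019 - 2221*√3990/798 ≈ -177.01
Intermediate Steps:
X(G) = √(G + G²)
-47088/39019 - 33315/X(189) = -47088/39019 - 33315*√21/(63*√(1 + 189)) = -47088*1/39019 - 33315*√3990/11970 = -47088/39019 - 33315*√3990/11970 = -47088/39019 - 2221*√3990/798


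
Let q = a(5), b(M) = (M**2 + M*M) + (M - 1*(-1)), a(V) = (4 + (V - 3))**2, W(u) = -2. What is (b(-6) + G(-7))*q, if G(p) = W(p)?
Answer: 2340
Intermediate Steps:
a(V) = (1 + V)**2 (a(V) = (4 + (-3 + V))**2 = (1 + V)**2)
G(p) = -2
b(M) = 1 + M + 2*M**2 (b(M) = (M**2 + M**2) + (M + 1) = 2*M**2 + (1 + M) = 1 + M + 2*M**2)
q = 36 (q = (1 + 5)**2 = 6**2 = 36)
(b(-6) + G(-7))*q = ((1 - 6 + 2*(-6)**2) - 2)*36 = ((1 - 6 + 2*36) - 2)*36 = ((1 - 6 + 72) - 2)*36 = (67 - 2)*36 = 65*36 = 2340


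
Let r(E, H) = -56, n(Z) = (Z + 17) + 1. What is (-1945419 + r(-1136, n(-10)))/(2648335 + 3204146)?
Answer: -1945475/5852481 ≈ -0.33242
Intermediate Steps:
n(Z) = 18 + Z (n(Z) = (17 + Z) + 1 = 18 + Z)
(-1945419 + r(-1136, n(-10)))/(2648335 + 3204146) = (-1945419 - 56)/(2648335 + 3204146) = -1945475/5852481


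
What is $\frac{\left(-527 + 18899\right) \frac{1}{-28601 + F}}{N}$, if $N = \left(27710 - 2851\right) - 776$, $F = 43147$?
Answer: $\frac{9186}{175155659} \approx 5.2445 \cdot 10^{-5}$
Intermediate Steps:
$N = 24083$ ($N = 24859 - 776 = 24083$)
$\frac{\left(-527 + 18899\right) \frac{1}{-28601 + F}}{N} = \frac{\left(-527 + 18899\right) \frac{1}{-28601 + 43147}}{24083} = \frac{18372}{14546} \cdot \frac{1}{24083} = 18372 \cdot \frac{1}{14546} \cdot \frac{1}{24083} = \frac{9186}{7273} \cdot \frac{1}{24083} = \frac{9186}{175155659}$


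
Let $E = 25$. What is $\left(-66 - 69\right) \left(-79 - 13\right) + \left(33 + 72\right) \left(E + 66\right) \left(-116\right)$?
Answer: $-1095960$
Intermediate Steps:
$\left(-66 - 69\right) \left(-79 - 13\right) + \left(33 + 72\right) \left(E + 66\right) \left(-116\right) = \left(-66 - 69\right) \left(-79 - 13\right) + \left(33 + 72\right) \left(25 + 66\right) \left(-116\right) = \left(-135\right) \left(-92\right) + 105 \cdot 91 \left(-116\right) = 12420 + 9555 \left(-116\right) = 12420 - 1108380 = -1095960$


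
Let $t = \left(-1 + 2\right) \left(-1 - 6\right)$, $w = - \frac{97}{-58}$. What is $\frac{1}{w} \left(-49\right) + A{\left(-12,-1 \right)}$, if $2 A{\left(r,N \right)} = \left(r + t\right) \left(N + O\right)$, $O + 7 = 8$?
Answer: $- \frac{2842}{97} \approx -29.299$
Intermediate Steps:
$O = 1$ ($O = -7 + 8 = 1$)
$w = \frac{97}{58}$ ($w = \left(-97\right) \left(- \frac{1}{58}\right) = \frac{97}{58} \approx 1.6724$)
$t = -7$ ($t = 1 \left(-7\right) = -7$)
$A{\left(r,N \right)} = \frac{\left(1 + N\right) \left(-7 + r\right)}{2}$ ($A{\left(r,N \right)} = \frac{\left(r - 7\right) \left(N + 1\right)}{2} = \frac{\left(-7 + r\right) \left(1 + N\right)}{2} = \frac{\left(1 + N\right) \left(-7 + r\right)}{2}$)
$\frac{1}{w} \left(-49\right) + A{\left(-12,-1 \right)} = \frac{1}{\frac{97}{58}} \left(-49\right) + \left(- \frac{7}{2} + \frac{1}{2} \left(-12\right) - - \frac{7}{2} + \frac{1}{2} \left(-1\right) \left(-12\right)\right) = \frac{58}{97} \left(-49\right) + \left(- \frac{7}{2} - 6 + \frac{7}{2} + 6\right) = - \frac{2842}{97} + 0 = - \frac{2842}{97}$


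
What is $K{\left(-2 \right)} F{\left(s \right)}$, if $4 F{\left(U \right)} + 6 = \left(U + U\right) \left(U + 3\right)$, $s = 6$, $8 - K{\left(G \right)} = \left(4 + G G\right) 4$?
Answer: $-612$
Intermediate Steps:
$K{\left(G \right)} = -8 - 4 G^{2}$ ($K{\left(G \right)} = 8 - \left(4 + G G\right) 4 = 8 - \left(4 + G^{2}\right) 4 = 8 - \left(16 + 4 G^{2}\right) = -8 - 4 G^{2}$)
$F{\left(U \right)} = - \frac{3}{2} + \frac{U \left(3 + U\right)}{2}$ ($F{\left(U \right)} = - \frac{3}{2} + \frac{\left(U + U\right) \left(U + 3\right)}{4} = - \frac{3}{2} + \frac{2 U \left(3 + U\right)}{4} = - \frac{3}{2} + \frac{U \left(3 + U\right)}{2}$)
$K{\left(-2 \right)} F{\left(s \right)} = \left(-8 - 4 \left(-2\right)^{2}\right) \left(- \frac{3}{2} + \frac{6^{2}}{2} + \frac{3}{2} \cdot 6\right) = \left(-8 - 16\right) \left(- \frac{3}{2} + \frac{1}{2} \cdot 36 + 9\right) = \left(-8 - 16\right) \left(- \frac{3}{2} + 18 + 9\right) = \left(-24\right) \frac{51}{2} = -612$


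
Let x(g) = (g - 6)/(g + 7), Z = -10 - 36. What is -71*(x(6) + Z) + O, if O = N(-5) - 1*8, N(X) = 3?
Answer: 3261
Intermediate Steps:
Z = -46
x(g) = (-6 + g)/(7 + g)
O = -5 (O = 3 - 1*8 = 3 - 8 = -5)
-71*(x(6) + Z) + O = -71*((-6 + 6)/(7 + 6) - 46) - 5 = -71*(0/13 - 46) - 5 = -71*((1/13)*0 - 46) - 5 = -71*(0 - 46) - 5 = -71*(-46) - 5 = 3266 - 5 = 3261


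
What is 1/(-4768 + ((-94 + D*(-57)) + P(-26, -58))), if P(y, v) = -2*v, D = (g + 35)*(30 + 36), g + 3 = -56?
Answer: 1/85542 ≈ 1.1690e-5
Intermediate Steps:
g = -59 (g = -3 - 56 = -59)
D = -1584 (D = (-59 + 35)*(30 + 36) = -24*66 = -1584)
1/(-4768 + ((-94 + D*(-57)) + P(-26, -58))) = 1/(-4768 + ((-94 - 1584*(-57)) - 2*(-58))) = 1/(-4768 + ((-94 + 90288) + 116)) = 1/(-4768 + (90194 + 116)) = 1/(-4768 + 90310) = 1/85542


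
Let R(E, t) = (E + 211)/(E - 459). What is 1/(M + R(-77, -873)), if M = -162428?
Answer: -4/649713 ≈ -6.1566e-6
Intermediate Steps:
R(E, t) = (211 + E)/(-459 + E)
1/(M + R(-77, -873)) = 1/(-162428 + (211 - 77)/(-459 - 77)) = 1/(-162428 + 134/(-536)) = 1/(-162428 - 1/536*134) = 1/(-162428 - ¼) = 1/(-649713/4) = -4/649713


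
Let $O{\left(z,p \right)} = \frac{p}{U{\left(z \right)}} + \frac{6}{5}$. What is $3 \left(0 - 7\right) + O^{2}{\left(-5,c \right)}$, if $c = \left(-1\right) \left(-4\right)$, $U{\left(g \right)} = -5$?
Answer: $- \frac{521}{25} \approx -20.84$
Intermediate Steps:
$c = 4$
$O{\left(z,p \right)} = \frac{6}{5} - \frac{p}{5}$ ($O{\left(z,p \right)} = \frac{p}{-5} + \frac{6}{5} = p \left(- \frac{1}{5}\right) + 6 \cdot \frac{1}{5} = - \frac{p}{5} + \frac{6}{5} = \frac{6}{5} - \frac{p}{5}$)
$3 \left(0 - 7\right) + O^{2}{\left(-5,c \right)} = 3 \left(0 - 7\right) + \left(\frac{6}{5} - \frac{4}{5}\right)^{2} = 3 \left(-7\right) + \left(\frac{6}{5} - \frac{4}{5}\right)^{2} = -21 + \left(\frac{2}{5}\right)^{2} = -21 + \frac{4}{25} = - \frac{521}{25}$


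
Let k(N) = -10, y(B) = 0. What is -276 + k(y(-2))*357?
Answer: -3846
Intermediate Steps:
-276 + k(y(-2))*357 = -276 - 10*357 = -276 - 3570 = -3846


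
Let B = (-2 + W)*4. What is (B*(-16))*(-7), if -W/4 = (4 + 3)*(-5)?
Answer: 61824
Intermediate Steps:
W = 140 (W = -4*(4 + 3)*(-5) = -28*(-5) = -4*(-35) = 140)
B = 552 (B = (-2 + 140)*4 = 138*4 = 552)
(B*(-16))*(-7) = (552*(-16))*(-7) = -8832*(-7) = 61824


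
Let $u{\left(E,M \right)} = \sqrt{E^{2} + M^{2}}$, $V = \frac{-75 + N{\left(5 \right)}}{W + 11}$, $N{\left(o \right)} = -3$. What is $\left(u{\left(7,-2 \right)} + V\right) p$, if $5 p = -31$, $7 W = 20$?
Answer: $\frac{16926}{485} - \frac{31 \sqrt{53}}{5} \approx -10.238$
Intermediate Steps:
$W = \frac{20}{7}$ ($W = \frac{1}{7} \cdot 20 = \frac{20}{7} \approx 2.8571$)
$V = - \frac{546}{97}$ ($V = \frac{-75 - 3}{\frac{20}{7} + 11} = - \frac{78}{\frac{97}{7}} = \left(-78\right) \frac{7}{97} = - \frac{546}{97} \approx -5.6289$)
$p = - \frac{31}{5}$ ($p = \frac{1}{5} \left(-31\right) = - \frac{31}{5} \approx -6.2$)
$\left(u{\left(7,-2 \right)} + V\right) p = \left(\sqrt{7^{2} + \left(-2\right)^{2}} - \frac{546}{97}\right) \left(- \frac{31}{5}\right) = \left(\sqrt{49 + 4} - \frac{546}{97}\right) \left(- \frac{31}{5}\right) = \left(\sqrt{53} - \frac{546}{97}\right) \left(- \frac{31}{5}\right) = \left(- \frac{546}{97} + \sqrt{53}\right) \left(- \frac{31}{5}\right) = \frac{16926}{485} - \frac{31 \sqrt{53}}{5}$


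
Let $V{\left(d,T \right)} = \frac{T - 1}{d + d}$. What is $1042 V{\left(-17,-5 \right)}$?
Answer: $\frac{3126}{17} \approx 183.88$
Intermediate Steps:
$V{\left(d,T \right)} = \frac{-1 + T}{2 d}$
$1042 V{\left(-17,-5 \right)} = 1042 \frac{-1 - 5}{2 \left(-17\right)} = 1042 \cdot \frac{1}{2} \left(- \frac{1}{17}\right) \left(-6\right) = 1042 \cdot \frac{3}{17} = \frac{3126}{17}$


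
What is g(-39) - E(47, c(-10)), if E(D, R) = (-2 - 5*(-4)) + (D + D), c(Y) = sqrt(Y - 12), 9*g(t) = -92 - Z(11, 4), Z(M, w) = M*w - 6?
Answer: -1138/9 ≈ -126.44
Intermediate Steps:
Z(M, w) = -6 + M*w
g(t) = -130/9 (g(t) = (-92 - (-6 + 11*4))/9 = (-92 - (-6 + 44))/9 = (-92 - 1*38)/9 = (-92 - 38)/9 = (1/9)*(-130) = -130/9)
c(Y) = sqrt(-12 + Y)
E(D, R) = 18 + 2*D (E(D, R) = (-2 + 20) + 2*D = 18 + 2*D)
g(-39) - E(47, c(-10)) = -130/9 - (18 + 2*47) = -130/9 - (18 + 94) = -130/9 - 1*112 = -130/9 - 112 = -1138/9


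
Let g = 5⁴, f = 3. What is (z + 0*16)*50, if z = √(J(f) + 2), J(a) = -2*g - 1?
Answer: 50*I*√1249 ≈ 1767.1*I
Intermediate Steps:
g = 625
J(a) = -1251 (J(a) = -2*625 - 1 = -1250 - 1 = -1251)
z = I*√1249 (z = √(-1251 + 2) = √(-1249) = I*√1249 ≈ 35.341*I)
(z + 0*16)*50 = (I*√1249 + 0*16)*50 = (I*√1249 + 0)*50 = (I*√1249)*50 = 50*I*√1249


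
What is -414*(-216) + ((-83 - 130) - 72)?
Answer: 89139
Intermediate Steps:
-414*(-216) + ((-83 - 130) - 72) = 89424 + (-213 - 72) = 89424 - 285 = 89139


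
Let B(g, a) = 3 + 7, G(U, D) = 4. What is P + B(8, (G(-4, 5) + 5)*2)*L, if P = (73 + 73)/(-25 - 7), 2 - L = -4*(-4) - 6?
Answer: -1353/16 ≈ -84.563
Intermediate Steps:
B(g, a) = 10
L = -8 (L = 2 - (-4*(-4) - 6) = 2 - (16 - 6) = 2 - 1*10 = 2 - 10 = -8)
P = -73/16 (P = 146/(-32) = 146*(-1/32) = -73/16 ≈ -4.5625)
P + B(8, (G(-4, 5) + 5)*2)*L = -73/16 + 10*(-8) = -73/16 - 80 = -1353/16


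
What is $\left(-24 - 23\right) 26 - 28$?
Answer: $-1250$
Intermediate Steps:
$\left(-24 - 23\right) 26 - 28 = \left(-47\right) 26 - 28 = -1222 - 28 = -1250$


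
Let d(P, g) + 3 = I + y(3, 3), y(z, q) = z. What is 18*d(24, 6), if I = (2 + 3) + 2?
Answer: 126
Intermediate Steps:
I = 7 (I = 5 + 2 = 7)
d(P, g) = 7 (d(P, g) = -3 + (7 + 3) = -3 + 10 = 7)
18*d(24, 6) = 18*7 = 126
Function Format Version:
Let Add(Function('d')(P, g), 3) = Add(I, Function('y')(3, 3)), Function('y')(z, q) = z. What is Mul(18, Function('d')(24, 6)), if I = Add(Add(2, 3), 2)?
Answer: 126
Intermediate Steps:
I = 7 (I = Add(5, 2) = 7)
Function('d')(P, g) = 7 (Function('d')(P, g) = Add(-3, Add(7, 3)) = Add(-3, 10) = 7)
Mul(18, Function('d')(24, 6)) = Mul(18, 7) = 126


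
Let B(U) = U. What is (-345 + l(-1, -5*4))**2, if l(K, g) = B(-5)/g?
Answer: 1901641/16 ≈ 1.1885e+5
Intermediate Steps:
l(K, g) = -5/g
(-345 + l(-1, -5*4))**2 = (-345 - 5/((-5*4)))**2 = (-345 - 5/(-20))**2 = (-345 - 5*(-1/20))**2 = (-345 + 1/4)**2 = (-1379/4)**2 = 1901641/16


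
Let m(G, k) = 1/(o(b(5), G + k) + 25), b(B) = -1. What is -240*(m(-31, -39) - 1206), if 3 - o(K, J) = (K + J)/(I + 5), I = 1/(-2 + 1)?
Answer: 17655520/61 ≈ 2.8944e+5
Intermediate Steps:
I = -1 (I = 1/(-1) = -1)
o(K, J) = 3 - J/4 - K/4 (o(K, J) = 3 - (K + J)/(-1 + 5) = 3 - (J + K)/4 = 3 - (J/4 + K/4) = 3 + (-J/4 - K/4) = 3 - J/4 - K/4)
m(G, k) = 1/(113/4 - G/4 - k/4) (m(G, k) = 1/((3 - (G + k)/4 - ¼*(-1)) + 25) = 1/((3 + (-G/4 - k/4) + ¼) + 25) = 1/((13/4 - G/4 - k/4) + 25) = 1/(113/4 - G/4 - k/4))
-240*(m(-31, -39) - 1206) = -240*(-4/(-113 - 31 - 39) - 1206) = -240*(-4/(-183) - 1206) = -240*(-4*(-1/183) - 1206) = -240*(4/183 - 1206) = -240*(-220694/183) = 17655520/61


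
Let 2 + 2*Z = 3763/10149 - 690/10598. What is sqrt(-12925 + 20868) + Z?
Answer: -45560185/53779551 + 13*sqrt(47) ≈ 88.276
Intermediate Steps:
Z = -45560185/53779551 (Z = -1 + (3763/10149 - 690/10598)/2 = -1 + (3763*(1/10149) - 690*1/10598)/2 = -1 + (3763/10149 - 345/5299)/2 = -1 + (1/2)*(16438732/53779551) = -1 + 8219366/53779551 = -45560185/53779551 ≈ -0.84717)
sqrt(-12925 + 20868) + Z = sqrt(-12925 + 20868) - 45560185/53779551 = sqrt(7943) - 45560185/53779551 = 13*sqrt(47) - 45560185/53779551 = -45560185/53779551 + 13*sqrt(47)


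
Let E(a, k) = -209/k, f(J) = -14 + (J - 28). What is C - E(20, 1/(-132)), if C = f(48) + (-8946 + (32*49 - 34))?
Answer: -34994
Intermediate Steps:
f(J) = -42 + J (f(J) = -14 + (-28 + J) = -42 + J)
C = -7406 (C = (-42 + 48) + (-8946 + (32*49 - 34)) = 6 + (-8946 + (1568 - 34)) = 6 + (-8946 + 1534) = 6 - 7412 = -7406)
C - E(20, 1/(-132)) = -7406 - (-209)/(1/(-132)) = -7406 - (-209)/(-1/132) = -7406 - (-209)*(-132) = -7406 - 1*27588 = -7406 - 27588 = -34994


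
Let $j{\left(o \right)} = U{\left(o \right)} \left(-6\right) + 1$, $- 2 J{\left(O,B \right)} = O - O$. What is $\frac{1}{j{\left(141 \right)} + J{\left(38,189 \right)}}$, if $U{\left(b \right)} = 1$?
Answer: $- \frac{1}{5} \approx -0.2$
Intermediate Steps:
$J{\left(O,B \right)} = 0$ ($J{\left(O,B \right)} = - \frac{O - O}{2} = \left(- \frac{1}{2}\right) 0 = 0$)
$j{\left(o \right)} = -5$ ($j{\left(o \right)} = 1 \left(-6\right) + 1 = -6 + 1 = -5$)
$\frac{1}{j{\left(141 \right)} + J{\left(38,189 \right)}} = \frac{1}{-5 + 0} = \frac{1}{-5} = - \frac{1}{5}$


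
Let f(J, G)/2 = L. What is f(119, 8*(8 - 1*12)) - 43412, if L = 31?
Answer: -43350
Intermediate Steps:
f(J, G) = 62 (f(J, G) = 2*31 = 62)
f(119, 8*(8 - 1*12)) - 43412 = 62 - 43412 = -43350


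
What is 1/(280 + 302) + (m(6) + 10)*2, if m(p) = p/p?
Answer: 12805/582 ≈ 22.002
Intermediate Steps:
m(p) = 1
1/(280 + 302) + (m(6) + 10)*2 = 1/(280 + 302) + (1 + 10)*2 = 1/582 + 11*2 = 1/582 + 22 = 12805/582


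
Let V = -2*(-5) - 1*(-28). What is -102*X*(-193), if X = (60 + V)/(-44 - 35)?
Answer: -1929228/79 ≈ -24421.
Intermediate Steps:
V = 38 (V = 10 + 28 = 38)
X = -98/79 (X = (60 + 38)/(-44 - 35) = 98/(-79) = 98*(-1/79) = -98/79 ≈ -1.2405)
-102*X*(-193) = -102*(-98/79)*(-193) = (9996/79)*(-193) = -1929228/79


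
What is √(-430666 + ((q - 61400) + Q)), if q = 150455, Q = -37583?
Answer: I*√379194 ≈ 615.79*I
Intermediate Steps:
√(-430666 + ((q - 61400) + Q)) = √(-430666 + ((150455 - 61400) - 37583)) = √(-430666 + (89055 - 37583)) = √(-430666 + 51472) = √(-379194) = I*√379194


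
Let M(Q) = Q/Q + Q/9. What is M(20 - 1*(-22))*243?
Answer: 1377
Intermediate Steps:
M(Q) = 1 + Q/9 (M(Q) = 1 + Q*(⅑) = 1 + Q/9)
M(20 - 1*(-22))*243 = (1 + (20 - 1*(-22))/9)*243 = (1 + (20 + 22)/9)*243 = (1 + (⅑)*42)*243 = (1 + 14/3)*243 = (17/3)*243 = 1377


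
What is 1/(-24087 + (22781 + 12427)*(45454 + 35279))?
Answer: 1/2842423377 ≈ 3.5181e-10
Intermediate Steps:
1/(-24087 + (22781 + 12427)*(45454 + 35279)) = 1/(-24087 + 35208*80733) = 1/(-24087 + 2842447464) = 1/2842423377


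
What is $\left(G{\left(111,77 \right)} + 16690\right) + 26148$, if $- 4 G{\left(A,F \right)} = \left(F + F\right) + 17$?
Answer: $\frac{171181}{4} \approx 42795.0$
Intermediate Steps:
$G{\left(A,F \right)} = - \frac{17}{4} - \frac{F}{2}$ ($G{\left(A,F \right)} = - \frac{\left(F + F\right) + 17}{4} = - \frac{2 F + 17}{4} = - \frac{17 + 2 F}{4} = - \frac{17}{4} - \frac{F}{2}$)
$\left(G{\left(111,77 \right)} + 16690\right) + 26148 = \left(\left(- \frac{17}{4} - \frac{77}{2}\right) + 16690\right) + 26148 = \left(- \frac{171}{4} + 16690\right) + 26148 = \frac{66589}{4} + 26148 = \frac{171181}{4}$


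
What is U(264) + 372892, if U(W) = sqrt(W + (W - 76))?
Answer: 372892 + 2*sqrt(113) ≈ 3.7291e+5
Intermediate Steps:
U(W) = sqrt(-76 + 2*W) (U(W) = sqrt(W + (-76 + W)) = sqrt(-76 + 2*W))
U(264) + 372892 = sqrt(-76 + 2*264) + 372892 = sqrt(-76 + 528) + 372892 = sqrt(452) + 372892 = 2*sqrt(113) + 372892 = 372892 + 2*sqrt(113)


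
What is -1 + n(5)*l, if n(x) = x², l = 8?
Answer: 199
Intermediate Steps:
-1 + n(5)*l = -1 + 5²*8 = -1 + 25*8 = -1 + 200 = 199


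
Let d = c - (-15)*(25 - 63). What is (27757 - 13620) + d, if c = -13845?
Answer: -278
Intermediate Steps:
d = -14415 (d = -13845 - (-15)*(25 - 63) = -13845 - (-15)*(-38) = -13845 - 1*570 = -13845 - 570 = -14415)
(27757 - 13620) + d = (27757 - 13620) - 14415 = 14137 - 14415 = -278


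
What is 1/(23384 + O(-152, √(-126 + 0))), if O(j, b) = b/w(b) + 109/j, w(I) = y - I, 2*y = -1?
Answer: 90937758808/2126332582344459 + 46208*I*√14/2126332582344459 ≈ 4.2767e-5 + 8.1311e-11*I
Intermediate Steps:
y = -½ (y = (½)*(-1) = -½ ≈ -0.50000)
w(I) = -½ - I
O(j, b) = 109/j + b/(-½ - b) (O(j, b) = b/(-½ - b) + 109/j = 109/j + b/(-½ - b))
1/(23384 + O(-152, √(-126 + 0))) = 1/(23384 + (109/(-152) - √(-126 + 0)/(½ + √(-126 + 0)))) = 1/(23384 + (109*(-1/152) - √(-126)/(½ + √(-126)))) = 1/(23384 + (-109/152 - 3*I*√14/(½ + 3*I*√14))) = 1/(3554259/152 - 3*I*√14/(½ + 3*I*√14))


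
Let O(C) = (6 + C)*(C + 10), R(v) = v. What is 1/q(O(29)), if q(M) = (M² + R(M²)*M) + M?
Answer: 1/2545166715 ≈ 3.9290e-10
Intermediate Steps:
O(C) = (6 + C)*(10 + C)
q(M) = M + M² + M³ (q(M) = (M² + M²*M) + M = (M² + M³) + M = M + M² + M³)
1/q(O(29)) = 1/((60 + 29² + 16*29)*(1 + (60 + 29² + 16*29) + (60 + 29² + 16*29)²)) = 1/((60 + 841 + 464)*(1 + (60 + 841 + 464) + (60 + 841 + 464)²)) = 1/(1365*(1 + 1365 + 1365²)) = 1/(1365*(1 + 1365 + 1863225)) = 1/(1365*1864591) = 1/2545166715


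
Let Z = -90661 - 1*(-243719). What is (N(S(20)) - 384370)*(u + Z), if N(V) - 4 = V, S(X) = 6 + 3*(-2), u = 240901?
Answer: -151424444994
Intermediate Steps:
S(X) = 0 (S(X) = 6 - 6 = 0)
Z = 153058 (Z = -90661 + 243719 = 153058)
N(V) = 4 + V
(N(S(20)) - 384370)*(u + Z) = ((4 + 0) - 384370)*(240901 + 153058) = (4 - 384370)*393959 = -384366*393959 = -151424444994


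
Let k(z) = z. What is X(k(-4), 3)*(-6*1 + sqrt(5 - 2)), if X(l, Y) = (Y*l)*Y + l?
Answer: 240 - 40*sqrt(3) ≈ 170.72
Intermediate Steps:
X(l, Y) = l + l*Y**2 (X(l, Y) = l*Y**2 + l = l + l*Y**2)
X(k(-4), 3)*(-6*1 + sqrt(5 - 2)) = (-4*(1 + 3**2))*(-6*1 + sqrt(5 - 2)) = (-4*(1 + 9))*(-6 + sqrt(3)) = (-4*10)*(-6 + sqrt(3)) = -40*(-6 + sqrt(3)) = 240 - 40*sqrt(3)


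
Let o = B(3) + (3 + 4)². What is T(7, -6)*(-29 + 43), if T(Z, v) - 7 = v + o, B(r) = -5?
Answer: 630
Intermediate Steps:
o = 44 (o = -5 + (3 + 4)² = -5 + 7² = -5 + 49 = 44)
T(Z, v) = 51 + v (T(Z, v) = 7 + (v + 44) = 7 + (44 + v) = 51 + v)
T(7, -6)*(-29 + 43) = (51 - 6)*(-29 + 43) = 45*14 = 630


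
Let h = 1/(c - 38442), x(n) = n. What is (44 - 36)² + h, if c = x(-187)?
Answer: 2472255/38629 ≈ 64.000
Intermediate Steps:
c = -187
h = -1/38629 (h = 1/(-187 - 38442) = 1/(-38629) = -1/38629 ≈ -2.5887e-5)
(44 - 36)² + h = (44 - 36)² - 1/38629 = 8² - 1/38629 = 64 - 1/38629 = 2472255/38629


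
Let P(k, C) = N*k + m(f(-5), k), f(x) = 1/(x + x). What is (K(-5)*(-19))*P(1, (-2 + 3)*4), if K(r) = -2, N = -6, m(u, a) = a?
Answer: -190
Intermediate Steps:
f(x) = 1/(2*x)
P(k, C) = -5*k (P(k, C) = -6*k + k = -5*k)
(K(-5)*(-19))*P(1, (-2 + 3)*4) = (-2*(-19))*(-5*1) = 38*(-5) = -190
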